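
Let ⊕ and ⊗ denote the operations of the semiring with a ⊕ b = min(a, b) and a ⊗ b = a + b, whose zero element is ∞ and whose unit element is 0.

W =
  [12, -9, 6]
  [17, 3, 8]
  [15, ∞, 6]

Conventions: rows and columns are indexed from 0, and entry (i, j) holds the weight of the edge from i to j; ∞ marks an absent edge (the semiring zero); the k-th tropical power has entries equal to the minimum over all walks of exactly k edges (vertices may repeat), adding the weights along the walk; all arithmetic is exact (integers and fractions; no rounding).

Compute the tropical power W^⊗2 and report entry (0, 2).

W^⊗2:
  [8, -6, -1]
  [20, 6, 11]
  [21, 6, 12]
Key observation: the optimum is the walk 0->1->2, with weight (-9) + 8 = -1.
Optimal value attained by: walk 0->1->2.
Answer: (W^⊗2)[0][2] = -1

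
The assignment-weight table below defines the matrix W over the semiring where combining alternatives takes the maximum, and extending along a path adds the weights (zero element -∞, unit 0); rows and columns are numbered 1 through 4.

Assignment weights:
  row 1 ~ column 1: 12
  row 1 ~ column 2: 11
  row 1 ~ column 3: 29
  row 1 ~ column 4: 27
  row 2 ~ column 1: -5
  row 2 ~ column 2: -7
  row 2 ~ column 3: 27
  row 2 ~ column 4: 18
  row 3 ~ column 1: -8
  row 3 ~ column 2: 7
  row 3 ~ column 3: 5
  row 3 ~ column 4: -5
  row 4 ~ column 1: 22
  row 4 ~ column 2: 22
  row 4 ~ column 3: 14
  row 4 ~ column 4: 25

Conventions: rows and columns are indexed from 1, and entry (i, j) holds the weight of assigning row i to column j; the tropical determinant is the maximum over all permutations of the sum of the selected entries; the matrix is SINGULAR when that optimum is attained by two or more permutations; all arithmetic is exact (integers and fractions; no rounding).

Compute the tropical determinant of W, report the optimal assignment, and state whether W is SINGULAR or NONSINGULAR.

σ = (1, 2, 3, 4): 12 + (-7) + 5 + 25 = 35
σ = (1, 2, 4, 3): 12 + (-7) + (-5) + 14 = 14
σ = (1, 3, 2, 4): 12 + 27 + 7 + 25 = 71
σ = (1, 3, 4, 2): 12 + 27 + (-5) + 22 = 56
σ = (1, 4, 2, 3): 12 + 18 + 7 + 14 = 51
σ = (1, 4, 3, 2): 12 + 18 + 5 + 22 = 57
σ = (2, 1, 3, 4): 11 + (-5) + 5 + 25 = 36
σ = (2, 1, 4, 3): 11 + (-5) + (-5) + 14 = 15
σ = (2, 3, 1, 4): 11 + 27 + (-8) + 25 = 55
σ = (2, 3, 4, 1): 11 + 27 + (-5) + 22 = 55
σ = (2, 4, 1, 3): 11 + 18 + (-8) + 14 = 35
σ = (2, 4, 3, 1): 11 + 18 + 5 + 22 = 56
σ = (3, 1, 2, 4): 29 + (-5) + 7 + 25 = 56
σ = (3, 1, 4, 2): 29 + (-5) + (-5) + 22 = 41
σ = (3, 2, 1, 4): 29 + (-7) + (-8) + 25 = 39
σ = (3, 2, 4, 1): 29 + (-7) + (-5) + 22 = 39
σ = (3, 4, 1, 2): 29 + 18 + (-8) + 22 = 61
σ = (3, 4, 2, 1): 29 + 18 + 7 + 22 = 76
σ = (4, 1, 2, 3): 27 + (-5) + 7 + 14 = 43
σ = (4, 1, 3, 2): 27 + (-5) + 5 + 22 = 49
σ = (4, 2, 1, 3): 27 + (-7) + (-8) + 14 = 26
σ = (4, 2, 3, 1): 27 + (-7) + 5 + 22 = 47
σ = (4, 3, 1, 2): 27 + 27 + (-8) + 22 = 68
σ = (4, 3, 2, 1): 27 + 27 + 7 + 22 = 83
Optimal value attained by: σ = (4, 3, 2, 1).
Answer: det⊕(W) = 83; verdict: NONSINGULAR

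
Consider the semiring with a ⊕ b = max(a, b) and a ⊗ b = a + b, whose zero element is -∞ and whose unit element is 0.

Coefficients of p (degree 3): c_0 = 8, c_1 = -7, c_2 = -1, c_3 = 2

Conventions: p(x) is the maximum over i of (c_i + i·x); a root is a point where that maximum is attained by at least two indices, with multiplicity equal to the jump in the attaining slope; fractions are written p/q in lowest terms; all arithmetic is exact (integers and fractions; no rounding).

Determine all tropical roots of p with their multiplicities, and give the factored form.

hull edge (i=0, c=8) to (i=3, c=2): slope -2, span 3
Factored form: p(x) = 2 ⊗ (x ⊕ 2) ⊗ (x ⊕ 2) ⊗ (x ⊕ 2)
Answer: roots = 2 (mult 3)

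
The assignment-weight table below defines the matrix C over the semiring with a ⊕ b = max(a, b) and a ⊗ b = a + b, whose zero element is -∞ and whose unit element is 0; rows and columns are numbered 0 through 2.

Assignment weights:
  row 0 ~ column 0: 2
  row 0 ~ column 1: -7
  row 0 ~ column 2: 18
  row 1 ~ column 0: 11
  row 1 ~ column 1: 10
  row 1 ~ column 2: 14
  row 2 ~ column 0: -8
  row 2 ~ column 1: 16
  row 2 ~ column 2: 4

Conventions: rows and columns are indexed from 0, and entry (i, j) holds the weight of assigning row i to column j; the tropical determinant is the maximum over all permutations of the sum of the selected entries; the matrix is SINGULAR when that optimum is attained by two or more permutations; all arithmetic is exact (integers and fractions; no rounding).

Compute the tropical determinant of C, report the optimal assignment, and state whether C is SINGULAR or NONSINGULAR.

σ = (0, 1, 2): 2 + 10 + 4 = 16
σ = (0, 2, 1): 2 + 14 + 16 = 32
σ = (1, 0, 2): (-7) + 11 + 4 = 8
σ = (1, 2, 0): (-7) + 14 + (-8) = -1
σ = (2, 0, 1): 18 + 11 + 16 = 45
σ = (2, 1, 0): 18 + 10 + (-8) = 20
Optimal value attained by: σ = (2, 0, 1).
Answer: det⊕(C) = 45; verdict: NONSINGULAR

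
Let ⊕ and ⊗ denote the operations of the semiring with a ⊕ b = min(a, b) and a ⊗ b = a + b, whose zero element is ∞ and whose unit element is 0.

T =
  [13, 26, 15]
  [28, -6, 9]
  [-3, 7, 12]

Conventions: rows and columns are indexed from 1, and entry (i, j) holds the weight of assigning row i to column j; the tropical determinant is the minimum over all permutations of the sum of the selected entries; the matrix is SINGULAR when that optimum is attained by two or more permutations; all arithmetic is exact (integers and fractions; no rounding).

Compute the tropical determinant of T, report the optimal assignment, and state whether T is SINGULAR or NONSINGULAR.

σ = (1, 2, 3): 13 + (-6) + 12 = 19
σ = (1, 3, 2): 13 + 9 + 7 = 29
σ = (2, 1, 3): 26 + 28 + 12 = 66
σ = (2, 3, 1): 26 + 9 + (-3) = 32
σ = (3, 1, 2): 15 + 28 + 7 = 50
σ = (3, 2, 1): 15 + (-6) + (-3) = 6
Optimal value attained by: σ = (3, 2, 1).
Answer: det⊕(T) = 6; verdict: NONSINGULAR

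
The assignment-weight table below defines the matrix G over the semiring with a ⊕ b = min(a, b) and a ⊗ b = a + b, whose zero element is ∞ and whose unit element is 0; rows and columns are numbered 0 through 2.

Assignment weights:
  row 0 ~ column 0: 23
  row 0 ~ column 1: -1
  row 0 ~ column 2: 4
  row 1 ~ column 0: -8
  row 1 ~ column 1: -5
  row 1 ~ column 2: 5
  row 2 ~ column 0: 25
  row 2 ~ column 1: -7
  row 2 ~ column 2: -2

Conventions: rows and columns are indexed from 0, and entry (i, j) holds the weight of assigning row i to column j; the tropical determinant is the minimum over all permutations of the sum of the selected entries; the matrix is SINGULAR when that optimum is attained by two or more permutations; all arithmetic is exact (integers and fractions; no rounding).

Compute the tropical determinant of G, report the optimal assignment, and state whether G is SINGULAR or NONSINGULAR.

σ = (0, 1, 2): 23 + (-5) + (-2) = 16
σ = (0, 2, 1): 23 + 5 + (-7) = 21
σ = (1, 0, 2): (-1) + (-8) + (-2) = -11
σ = (1, 2, 0): (-1) + 5 + 25 = 29
σ = (2, 0, 1): 4 + (-8) + (-7) = -11
σ = (2, 1, 0): 4 + (-5) + 25 = 24
Optimal value attained by: σ = (1, 0, 2).
Answer: det⊕(G) = -11; verdict: SINGULAR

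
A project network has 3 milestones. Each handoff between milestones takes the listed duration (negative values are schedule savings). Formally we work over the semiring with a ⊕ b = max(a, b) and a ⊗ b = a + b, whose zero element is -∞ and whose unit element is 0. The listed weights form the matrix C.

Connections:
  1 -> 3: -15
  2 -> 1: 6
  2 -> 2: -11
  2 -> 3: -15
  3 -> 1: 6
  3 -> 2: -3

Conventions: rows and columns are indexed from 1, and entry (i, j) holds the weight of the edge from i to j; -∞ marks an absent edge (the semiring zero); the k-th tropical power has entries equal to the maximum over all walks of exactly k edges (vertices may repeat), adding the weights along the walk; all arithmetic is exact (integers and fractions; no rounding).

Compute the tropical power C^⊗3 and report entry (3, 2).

C^⊗2:
  [-9, -18, -∞]
  [-5, -18, -9]
  [3, -14, -9]
C^⊗3:
  [-12, -29, -24]
  [-3, -12, -20]
  [-3, -12, -12]
Key observation: the optimum is the walk 3->1->3->2, with weight 6 + (-15) + (-3) = -12.
Optimal value attained by: walk 3->1->3->2.
Answer: (C^⊗3)[3][2] = -12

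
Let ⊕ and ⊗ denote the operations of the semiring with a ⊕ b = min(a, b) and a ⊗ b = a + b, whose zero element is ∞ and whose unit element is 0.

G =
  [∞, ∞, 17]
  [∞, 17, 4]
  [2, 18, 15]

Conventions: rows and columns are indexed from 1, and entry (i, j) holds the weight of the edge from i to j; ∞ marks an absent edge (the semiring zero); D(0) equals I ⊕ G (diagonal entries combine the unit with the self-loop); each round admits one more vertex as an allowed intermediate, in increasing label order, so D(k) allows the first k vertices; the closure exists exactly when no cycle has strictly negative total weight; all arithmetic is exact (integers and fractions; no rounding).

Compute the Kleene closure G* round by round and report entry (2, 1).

D(0):
  [0, ∞, 17]
  [∞, 0, 4]
  [2, 18, 0]
D(1):
  [0, ∞, 17]
  [∞, 0, 4]
  [2, 18, 0]
D(2):
  [0, ∞, 17]
  [∞, 0, 4]
  [2, 18, 0]
D(3):
  [0, 35, 17]
  [6, 0, 4]
  [2, 18, 0]
Answer: G*[2][1] = 6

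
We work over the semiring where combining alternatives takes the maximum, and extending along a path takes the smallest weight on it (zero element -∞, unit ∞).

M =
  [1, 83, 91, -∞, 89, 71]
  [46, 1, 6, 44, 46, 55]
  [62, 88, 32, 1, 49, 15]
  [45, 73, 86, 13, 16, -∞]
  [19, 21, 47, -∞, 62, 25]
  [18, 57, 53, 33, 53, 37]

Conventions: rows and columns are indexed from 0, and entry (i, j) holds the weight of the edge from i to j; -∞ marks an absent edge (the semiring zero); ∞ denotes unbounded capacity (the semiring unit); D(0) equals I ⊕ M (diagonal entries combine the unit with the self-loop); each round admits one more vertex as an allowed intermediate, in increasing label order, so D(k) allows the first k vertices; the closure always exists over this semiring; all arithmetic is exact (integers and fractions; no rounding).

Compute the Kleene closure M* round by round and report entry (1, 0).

D(0):
  [∞, 83, 91, -∞, 89, 71]
  [46, ∞, 6, 44, 46, 55]
  [62, 88, ∞, 1, 49, 15]
  [45, 73, 86, ∞, 16, -∞]
  [19, 21, 47, -∞, ∞, 25]
  [18, 57, 53, 33, 53, ∞]
D(1):
  [∞, 83, 91, -∞, 89, 71]
  [46, ∞, 46, 44, 46, 55]
  [62, 88, ∞, 1, 62, 62]
  [45, 73, 86, ∞, 45, 45]
  [19, 21, 47, -∞, ∞, 25]
  [18, 57, 53, 33, 53, ∞]
D(2):
  [∞, 83, 91, 44, 89, 71]
  [46, ∞, 46, 44, 46, 55]
  [62, 88, ∞, 44, 62, 62]
  [46, 73, 86, ∞, 46, 55]
  [21, 21, 47, 21, ∞, 25]
  [46, 57, 53, 44, 53, ∞]
D(3):
  [∞, 88, 91, 44, 89, 71]
  [46, ∞, 46, 44, 46, 55]
  [62, 88, ∞, 44, 62, 62]
  [62, 86, 86, ∞, 62, 62]
  [47, 47, 47, 44, ∞, 47]
  [53, 57, 53, 44, 53, ∞]
D(4):
  [∞, 88, 91, 44, 89, 71]
  [46, ∞, 46, 44, 46, 55]
  [62, 88, ∞, 44, 62, 62]
  [62, 86, 86, ∞, 62, 62]
  [47, 47, 47, 44, ∞, 47]
  [53, 57, 53, 44, 53, ∞]
D(5):
  [∞, 88, 91, 44, 89, 71]
  [46, ∞, 46, 44, 46, 55]
  [62, 88, ∞, 44, 62, 62]
  [62, 86, 86, ∞, 62, 62]
  [47, 47, 47, 44, ∞, 47]
  [53, 57, 53, 44, 53, ∞]
D(6):
  [∞, 88, 91, 44, 89, 71]
  [53, ∞, 53, 44, 53, 55]
  [62, 88, ∞, 44, 62, 62]
  [62, 86, 86, ∞, 62, 62]
  [47, 47, 47, 44, ∞, 47]
  [53, 57, 53, 44, 53, ∞]
Answer: M*[1][0] = 53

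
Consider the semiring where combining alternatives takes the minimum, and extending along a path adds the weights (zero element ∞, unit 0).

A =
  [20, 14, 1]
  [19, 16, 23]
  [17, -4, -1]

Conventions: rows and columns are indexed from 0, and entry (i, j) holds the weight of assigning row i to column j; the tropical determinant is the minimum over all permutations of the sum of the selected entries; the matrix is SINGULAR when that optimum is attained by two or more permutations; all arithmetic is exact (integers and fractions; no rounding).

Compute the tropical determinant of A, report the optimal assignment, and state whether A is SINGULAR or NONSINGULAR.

σ = (0, 1, 2): 20 + 16 + (-1) = 35
σ = (0, 2, 1): 20 + 23 + (-4) = 39
σ = (1, 0, 2): 14 + 19 + (-1) = 32
σ = (1, 2, 0): 14 + 23 + 17 = 54
σ = (2, 0, 1): 1 + 19 + (-4) = 16
σ = (2, 1, 0): 1 + 16 + 17 = 34
Optimal value attained by: σ = (2, 0, 1).
Answer: det⊕(A) = 16; verdict: NONSINGULAR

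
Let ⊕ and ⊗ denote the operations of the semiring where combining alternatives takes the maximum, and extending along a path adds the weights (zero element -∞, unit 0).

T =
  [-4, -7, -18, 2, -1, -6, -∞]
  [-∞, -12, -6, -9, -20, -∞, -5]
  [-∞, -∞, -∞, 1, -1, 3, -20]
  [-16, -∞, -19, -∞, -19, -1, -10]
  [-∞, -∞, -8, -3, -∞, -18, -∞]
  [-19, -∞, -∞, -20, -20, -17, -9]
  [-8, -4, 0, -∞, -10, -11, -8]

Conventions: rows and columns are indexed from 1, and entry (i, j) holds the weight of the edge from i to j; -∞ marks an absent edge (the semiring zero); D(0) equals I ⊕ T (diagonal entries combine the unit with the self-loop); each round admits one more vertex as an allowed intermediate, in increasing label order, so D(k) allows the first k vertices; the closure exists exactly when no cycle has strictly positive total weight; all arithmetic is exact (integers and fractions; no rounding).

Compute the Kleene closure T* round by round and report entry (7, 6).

D(0):
  [0, -7, -18, 2, -1, -6, -∞]
  [-∞, 0, -6, -9, -20, -∞, -5]
  [-∞, -∞, 0, 1, -1, 3, -20]
  [-16, -∞, -19, 0, -19, -1, -10]
  [-∞, -∞, -8, -3, 0, -18, -∞]
  [-19, -∞, -∞, -20, -20, 0, -9]
  [-8, -4, 0, -∞, -10, -11, 0]
D(1):
  [0, -7, -18, 2, -1, -6, -∞]
  [-∞, 0, -6, -9, -20, -∞, -5]
  [-∞, -∞, 0, 1, -1, 3, -20]
  [-16, -23, -19, 0, -17, -1, -10]
  [-∞, -∞, -8, -3, 0, -18, -∞]
  [-19, -26, -37, -17, -20, 0, -9]
  [-8, -4, 0, -6, -9, -11, 0]
D(2):
  [0, -7, -13, 2, -1, -6, -12]
  [-∞, 0, -6, -9, -20, -∞, -5]
  [-∞, -∞, 0, 1, -1, 3, -20]
  [-16, -23, -19, 0, -17, -1, -10]
  [-∞, -∞, -8, -3, 0, -18, -∞]
  [-19, -26, -32, -17, -20, 0, -9]
  [-8, -4, 0, -6, -9, -11, 0]
D(3):
  [0, -7, -13, 2, -1, -6, -12]
  [-∞, 0, -6, -5, -7, -3, -5]
  [-∞, -∞, 0, 1, -1, 3, -20]
  [-16, -23, -19, 0, -17, -1, -10]
  [-∞, -∞, -8, -3, 0, -5, -28]
  [-19, -26, -32, -17, -20, 0, -9]
  [-8, -4, 0, 1, -1, 3, 0]
D(4):
  [0, -7, -13, 2, -1, 1, -8]
  [-21, 0, -6, -5, -7, -3, -5]
  [-15, -22, 0, 1, -1, 3, -9]
  [-16, -23, -19, 0, -17, -1, -10]
  [-19, -26, -8, -3, 0, -4, -13]
  [-19, -26, -32, -17, -20, 0, -9]
  [-8, -4, 0, 1, -1, 3, 0]
D(5):
  [0, -7, -9, 2, -1, 1, -8]
  [-21, 0, -6, -5, -7, -3, -5]
  [-15, -22, 0, 1, -1, 3, -9]
  [-16, -23, -19, 0, -17, -1, -10]
  [-19, -26, -8, -3, 0, -4, -13]
  [-19, -26, -28, -17, -20, 0, -9]
  [-8, -4, 0, 1, -1, 3, 0]
D(6):
  [0, -7, -9, 2, -1, 1, -8]
  [-21, 0, -6, -5, -7, -3, -5]
  [-15, -22, 0, 1, -1, 3, -6]
  [-16, -23, -19, 0, -17, -1, -10]
  [-19, -26, -8, -3, 0, -4, -13]
  [-19, -26, -28, -17, -20, 0, -9]
  [-8, -4, 0, 1, -1, 3, 0]
D(7):
  [0, -7, -8, 2, -1, 1, -8]
  [-13, 0, -5, -4, -6, -2, -5]
  [-14, -10, 0, 1, -1, 3, -6]
  [-16, -14, -10, 0, -11, -1, -10]
  [-19, -17, -8, -3, 0, -4, -13]
  [-17, -13, -9, -8, -10, 0, -9]
  [-8, -4, 0, 1, -1, 3, 0]
Answer: T*[7][6] = 3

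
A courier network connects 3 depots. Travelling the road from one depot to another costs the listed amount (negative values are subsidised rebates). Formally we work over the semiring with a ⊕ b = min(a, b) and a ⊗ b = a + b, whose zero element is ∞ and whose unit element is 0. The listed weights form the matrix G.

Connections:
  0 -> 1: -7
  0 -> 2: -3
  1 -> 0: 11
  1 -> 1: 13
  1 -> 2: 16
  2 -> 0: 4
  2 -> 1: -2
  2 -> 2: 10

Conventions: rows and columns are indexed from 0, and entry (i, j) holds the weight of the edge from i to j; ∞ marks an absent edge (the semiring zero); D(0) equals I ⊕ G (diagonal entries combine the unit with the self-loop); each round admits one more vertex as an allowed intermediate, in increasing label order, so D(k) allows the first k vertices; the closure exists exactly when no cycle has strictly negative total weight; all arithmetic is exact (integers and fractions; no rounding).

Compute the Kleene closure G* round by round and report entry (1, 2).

D(0):
  [0, -7, -3]
  [11, 0, 16]
  [4, -2, 0]
D(1):
  [0, -7, -3]
  [11, 0, 8]
  [4, -3, 0]
D(2):
  [0, -7, -3]
  [11, 0, 8]
  [4, -3, 0]
D(3):
  [0, -7, -3]
  [11, 0, 8]
  [4, -3, 0]
Answer: G*[1][2] = 8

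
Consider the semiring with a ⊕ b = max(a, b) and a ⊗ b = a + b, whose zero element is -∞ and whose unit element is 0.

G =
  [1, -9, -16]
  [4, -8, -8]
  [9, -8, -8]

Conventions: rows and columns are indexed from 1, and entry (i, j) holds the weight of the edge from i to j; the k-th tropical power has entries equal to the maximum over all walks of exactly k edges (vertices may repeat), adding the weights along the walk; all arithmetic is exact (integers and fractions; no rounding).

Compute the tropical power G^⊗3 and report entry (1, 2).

G^⊗2:
  [2, -8, -15]
  [5, -5, -12]
  [10, 0, -7]
G^⊗3:
  [3, -7, -14]
  [6, -4, -11]
  [11, 1, -6]
Key observation: the optimum is the walk 1->1->1->2, with weight 1 + 1 + (-9) = -7.
Optimal value attained by: walk 1->1->1->2.
Answer: (G^⊗3)[1][2] = -7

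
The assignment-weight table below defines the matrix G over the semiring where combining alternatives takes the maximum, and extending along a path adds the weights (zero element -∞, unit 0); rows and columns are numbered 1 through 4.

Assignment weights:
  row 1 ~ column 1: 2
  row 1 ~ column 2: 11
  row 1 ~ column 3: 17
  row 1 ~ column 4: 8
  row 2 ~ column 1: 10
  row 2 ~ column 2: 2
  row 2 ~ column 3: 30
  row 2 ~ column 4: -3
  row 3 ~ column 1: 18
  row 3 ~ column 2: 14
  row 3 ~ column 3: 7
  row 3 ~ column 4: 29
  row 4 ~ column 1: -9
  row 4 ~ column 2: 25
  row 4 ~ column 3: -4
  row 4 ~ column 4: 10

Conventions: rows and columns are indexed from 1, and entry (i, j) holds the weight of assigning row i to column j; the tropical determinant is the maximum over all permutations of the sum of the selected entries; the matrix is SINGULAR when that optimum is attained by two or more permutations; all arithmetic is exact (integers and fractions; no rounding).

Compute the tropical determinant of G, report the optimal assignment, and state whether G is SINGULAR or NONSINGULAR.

σ = (1, 2, 3, 4): 2 + 2 + 7 + 10 = 21
σ = (1, 2, 4, 3): 2 + 2 + 29 + (-4) = 29
σ = (1, 3, 2, 4): 2 + 30 + 14 + 10 = 56
σ = (1, 3, 4, 2): 2 + 30 + 29 + 25 = 86
σ = (1, 4, 2, 3): 2 + (-3) + 14 + (-4) = 9
σ = (1, 4, 3, 2): 2 + (-3) + 7 + 25 = 31
σ = (2, 1, 3, 4): 11 + 10 + 7 + 10 = 38
σ = (2, 1, 4, 3): 11 + 10 + 29 + (-4) = 46
σ = (2, 3, 1, 4): 11 + 30 + 18 + 10 = 69
σ = (2, 3, 4, 1): 11 + 30 + 29 + (-9) = 61
σ = (2, 4, 1, 3): 11 + (-3) + 18 + (-4) = 22
σ = (2, 4, 3, 1): 11 + (-3) + 7 + (-9) = 6
σ = (3, 1, 2, 4): 17 + 10 + 14 + 10 = 51
σ = (3, 1, 4, 2): 17 + 10 + 29 + 25 = 81
σ = (3, 2, 1, 4): 17 + 2 + 18 + 10 = 47
σ = (3, 2, 4, 1): 17 + 2 + 29 + (-9) = 39
σ = (3, 4, 1, 2): 17 + (-3) + 18 + 25 = 57
σ = (3, 4, 2, 1): 17 + (-3) + 14 + (-9) = 19
σ = (4, 1, 2, 3): 8 + 10 + 14 + (-4) = 28
σ = (4, 1, 3, 2): 8 + 10 + 7 + 25 = 50
σ = (4, 2, 1, 3): 8 + 2 + 18 + (-4) = 24
σ = (4, 2, 3, 1): 8 + 2 + 7 + (-9) = 8
σ = (4, 3, 1, 2): 8 + 30 + 18 + 25 = 81
σ = (4, 3, 2, 1): 8 + 30 + 14 + (-9) = 43
Optimal value attained by: σ = (1, 3, 4, 2).
Answer: det⊕(G) = 86; verdict: NONSINGULAR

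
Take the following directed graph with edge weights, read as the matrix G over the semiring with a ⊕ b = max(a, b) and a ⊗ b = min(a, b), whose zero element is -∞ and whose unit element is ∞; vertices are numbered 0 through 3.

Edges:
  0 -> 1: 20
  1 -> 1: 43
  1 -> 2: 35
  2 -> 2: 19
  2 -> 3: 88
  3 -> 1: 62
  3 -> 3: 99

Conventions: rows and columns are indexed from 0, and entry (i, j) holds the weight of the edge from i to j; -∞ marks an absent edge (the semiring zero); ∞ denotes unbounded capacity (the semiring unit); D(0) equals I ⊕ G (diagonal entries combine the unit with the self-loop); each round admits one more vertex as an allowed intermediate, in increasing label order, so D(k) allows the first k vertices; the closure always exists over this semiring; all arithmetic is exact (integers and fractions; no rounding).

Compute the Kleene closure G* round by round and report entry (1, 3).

D(0):
  [∞, 20, -∞, -∞]
  [-∞, ∞, 35, -∞]
  [-∞, -∞, ∞, 88]
  [-∞, 62, -∞, ∞]
D(1):
  [∞, 20, -∞, -∞]
  [-∞, ∞, 35, -∞]
  [-∞, -∞, ∞, 88]
  [-∞, 62, -∞, ∞]
D(2):
  [∞, 20, 20, -∞]
  [-∞, ∞, 35, -∞]
  [-∞, -∞, ∞, 88]
  [-∞, 62, 35, ∞]
D(3):
  [∞, 20, 20, 20]
  [-∞, ∞, 35, 35]
  [-∞, -∞, ∞, 88]
  [-∞, 62, 35, ∞]
D(4):
  [∞, 20, 20, 20]
  [-∞, ∞, 35, 35]
  [-∞, 62, ∞, 88]
  [-∞, 62, 35, ∞]
Answer: G*[1][3] = 35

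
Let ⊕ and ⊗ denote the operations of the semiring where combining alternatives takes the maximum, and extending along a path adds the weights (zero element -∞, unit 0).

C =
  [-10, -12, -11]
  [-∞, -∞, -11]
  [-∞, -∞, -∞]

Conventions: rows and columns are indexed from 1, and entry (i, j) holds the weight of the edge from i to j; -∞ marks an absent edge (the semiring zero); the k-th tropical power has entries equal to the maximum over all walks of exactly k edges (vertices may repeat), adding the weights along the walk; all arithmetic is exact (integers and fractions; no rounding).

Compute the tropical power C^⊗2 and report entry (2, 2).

C^⊗2:
  [-20, -22, -21]
  [-∞, -∞, -∞]
  [-∞, -∞, -∞]
Key observation: no walk of exactly 2 edges connects these vertices, so the entry is the semiring zero.
Answer: (C^⊗2)[2][2] = -∞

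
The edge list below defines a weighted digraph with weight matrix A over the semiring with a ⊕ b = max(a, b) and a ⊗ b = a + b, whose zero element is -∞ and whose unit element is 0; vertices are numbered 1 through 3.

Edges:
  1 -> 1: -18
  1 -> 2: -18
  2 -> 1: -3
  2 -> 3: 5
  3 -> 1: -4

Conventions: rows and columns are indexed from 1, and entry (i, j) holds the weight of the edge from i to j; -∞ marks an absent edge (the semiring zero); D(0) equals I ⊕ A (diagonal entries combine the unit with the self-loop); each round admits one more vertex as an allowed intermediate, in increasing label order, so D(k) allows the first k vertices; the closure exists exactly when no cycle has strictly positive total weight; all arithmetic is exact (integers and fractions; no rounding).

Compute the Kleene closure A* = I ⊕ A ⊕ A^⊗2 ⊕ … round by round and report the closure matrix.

D(0):
  [0, -18, -∞]
  [-3, 0, 5]
  [-4, -∞, 0]
D(1):
  [0, -18, -∞]
  [-3, 0, 5]
  [-4, -22, 0]
D(2):
  [0, -18, -13]
  [-3, 0, 5]
  [-4, -22, 0]
D(3):
  [0, -18, -13]
  [1, 0, 5]
  [-4, -22, 0]
Answer: A* = [[0, -18, -13], [1, 0, 5], [-4, -22, 0]]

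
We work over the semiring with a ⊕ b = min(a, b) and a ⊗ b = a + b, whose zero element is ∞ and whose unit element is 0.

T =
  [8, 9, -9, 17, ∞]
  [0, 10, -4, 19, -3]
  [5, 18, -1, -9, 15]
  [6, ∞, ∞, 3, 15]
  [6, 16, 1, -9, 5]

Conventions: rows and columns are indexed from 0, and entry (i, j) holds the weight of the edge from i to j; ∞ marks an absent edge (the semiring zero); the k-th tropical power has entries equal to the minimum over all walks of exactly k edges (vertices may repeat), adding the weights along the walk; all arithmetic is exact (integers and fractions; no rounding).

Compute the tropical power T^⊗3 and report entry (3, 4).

T^⊗2:
  [-4, 9, -10, -18, 6]
  [1, 9, -9, -13, 2]
  [-3, 14, -4, -10, 6]
  [9, 15, -3, 6, 18]
  [-3, 15, -3, -8, 6]
T^⊗3:
  [-12, 5, -13, -19, -3]
  [-7, 9, -10, -18, 2]
  [-4, 6, -12, -13, 5]
  [2, 15, -4, -12, 12]
  [-2, 6, -12, -12, 7]
Key observation: the optimum is the walk 3->0->1->4, with weight 6 + 9 + (-3) = 12.
Optimal value attained by: walk 3->0->1->4.
Answer: (T^⊗3)[3][4] = 12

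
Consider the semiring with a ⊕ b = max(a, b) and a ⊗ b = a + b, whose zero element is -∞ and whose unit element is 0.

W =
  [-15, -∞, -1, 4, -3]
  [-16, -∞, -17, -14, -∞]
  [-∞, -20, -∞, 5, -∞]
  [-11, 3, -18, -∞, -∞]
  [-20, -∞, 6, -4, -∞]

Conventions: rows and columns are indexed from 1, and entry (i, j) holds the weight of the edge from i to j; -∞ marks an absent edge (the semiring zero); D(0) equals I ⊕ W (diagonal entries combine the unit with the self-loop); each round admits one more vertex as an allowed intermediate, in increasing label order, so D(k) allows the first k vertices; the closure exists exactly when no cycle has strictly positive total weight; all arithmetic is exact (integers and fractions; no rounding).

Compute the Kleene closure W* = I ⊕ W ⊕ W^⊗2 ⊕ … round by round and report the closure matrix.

D(0):
  [0, -∞, -1, 4, -3]
  [-16, 0, -17, -14, -∞]
  [-∞, -20, 0, 5, -∞]
  [-11, 3, -18, 0, -∞]
  [-20, -∞, 6, -4, 0]
D(1):
  [0, -∞, -1, 4, -3]
  [-16, 0, -17, -12, -19]
  [-∞, -20, 0, 5, -∞]
  [-11, 3, -12, 0, -14]
  [-20, -∞, 6, -4, 0]
D(2):
  [0, -∞, -1, 4, -3]
  [-16, 0, -17, -12, -19]
  [-36, -20, 0, 5, -39]
  [-11, 3, -12, 0, -14]
  [-20, -∞, 6, -4, 0]
D(3):
  [0, -21, -1, 4, -3]
  [-16, 0, -17, -12, -19]
  [-36, -20, 0, 5, -39]
  [-11, 3, -12, 0, -14]
  [-20, -14, 6, 11, 0]
D(4):
  [0, 7, -1, 4, -3]
  [-16, 0, -17, -12, -19]
  [-6, 8, 0, 5, -9]
  [-11, 3, -12, 0, -14]
  [0, 14, 6, 11, 0]
D(5):
  [0, 11, 3, 8, -3]
  [-16, 0, -13, -8, -19]
  [-6, 8, 0, 5, -9]
  [-11, 3, -8, 0, -14]
  [0, 14, 6, 11, 0]
Answer: W* = [[0, 11, 3, 8, -3], [-16, 0, -13, -8, -19], [-6, 8, 0, 5, -9], [-11, 3, -8, 0, -14], [0, 14, 6, 11, 0]]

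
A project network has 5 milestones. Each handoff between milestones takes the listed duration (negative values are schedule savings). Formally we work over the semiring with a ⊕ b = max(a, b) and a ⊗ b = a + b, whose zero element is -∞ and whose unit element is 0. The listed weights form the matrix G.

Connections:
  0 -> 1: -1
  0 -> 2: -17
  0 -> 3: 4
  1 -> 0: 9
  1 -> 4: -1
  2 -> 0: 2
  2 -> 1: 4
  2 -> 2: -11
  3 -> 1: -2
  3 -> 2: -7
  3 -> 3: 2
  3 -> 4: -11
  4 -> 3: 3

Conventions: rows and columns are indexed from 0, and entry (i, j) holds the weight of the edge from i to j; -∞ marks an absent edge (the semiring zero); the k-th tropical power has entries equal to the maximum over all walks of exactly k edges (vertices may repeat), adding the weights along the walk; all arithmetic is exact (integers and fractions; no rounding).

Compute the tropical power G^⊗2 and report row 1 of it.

G^⊗2:
  [8, 2, -3, 6, -2]
  [-∞, 8, -8, 13, -∞]
  [13, 1, -15, 6, 3]
  [7, 0, -5, 4, -3]
  [-∞, 1, -4, 5, -8]
Answer: row 1 of G^⊗2 = [-∞, 8, -8, 13, -∞]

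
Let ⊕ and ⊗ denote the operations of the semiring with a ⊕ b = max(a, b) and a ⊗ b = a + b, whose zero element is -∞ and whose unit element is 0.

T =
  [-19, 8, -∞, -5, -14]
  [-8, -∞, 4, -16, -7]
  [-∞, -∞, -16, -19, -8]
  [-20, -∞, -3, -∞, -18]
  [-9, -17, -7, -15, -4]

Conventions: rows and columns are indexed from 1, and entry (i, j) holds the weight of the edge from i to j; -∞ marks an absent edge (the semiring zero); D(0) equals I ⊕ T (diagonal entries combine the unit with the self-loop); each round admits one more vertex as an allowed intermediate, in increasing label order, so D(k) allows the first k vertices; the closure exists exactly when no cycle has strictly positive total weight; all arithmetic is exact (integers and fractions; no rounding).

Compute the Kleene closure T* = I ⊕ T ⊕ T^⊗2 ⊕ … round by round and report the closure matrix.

D(0):
  [0, 8, -∞, -5, -14]
  [-8, 0, 4, -16, -7]
  [-∞, -∞, 0, -19, -8]
  [-20, -∞, -3, 0, -18]
  [-9, -17, -7, -15, 0]
D(1):
  [0, 8, -∞, -5, -14]
  [-8, 0, 4, -13, -7]
  [-∞, -∞, 0, -19, -8]
  [-20, -12, -3, 0, -18]
  [-9, -1, -7, -14, 0]
D(2):
  [0, 8, 12, -5, 1]
  [-8, 0, 4, -13, -7]
  [-∞, -∞, 0, -19, -8]
  [-20, -12, -3, 0, -18]
  [-9, -1, 3, -14, 0]
D(3):
  [0, 8, 12, -5, 4]
  [-8, 0, 4, -13, -4]
  [-∞, -∞, 0, -19, -8]
  [-20, -12, -3, 0, -11]
  [-9, -1, 3, -14, 0]
D(4):
  [0, 8, 12, -5, 4]
  [-8, 0, 4, -13, -4]
  [-39, -31, 0, -19, -8]
  [-20, -12, -3, 0, -11]
  [-9, -1, 3, -14, 0]
D(5):
  [0, 8, 12, -5, 4]
  [-8, 0, 4, -13, -4]
  [-17, -9, 0, -19, -8]
  [-20, -12, -3, 0, -11]
  [-9, -1, 3, -14, 0]
Answer: T* = [[0, 8, 12, -5, 4], [-8, 0, 4, -13, -4], [-17, -9, 0, -19, -8], [-20, -12, -3, 0, -11], [-9, -1, 3, -14, 0]]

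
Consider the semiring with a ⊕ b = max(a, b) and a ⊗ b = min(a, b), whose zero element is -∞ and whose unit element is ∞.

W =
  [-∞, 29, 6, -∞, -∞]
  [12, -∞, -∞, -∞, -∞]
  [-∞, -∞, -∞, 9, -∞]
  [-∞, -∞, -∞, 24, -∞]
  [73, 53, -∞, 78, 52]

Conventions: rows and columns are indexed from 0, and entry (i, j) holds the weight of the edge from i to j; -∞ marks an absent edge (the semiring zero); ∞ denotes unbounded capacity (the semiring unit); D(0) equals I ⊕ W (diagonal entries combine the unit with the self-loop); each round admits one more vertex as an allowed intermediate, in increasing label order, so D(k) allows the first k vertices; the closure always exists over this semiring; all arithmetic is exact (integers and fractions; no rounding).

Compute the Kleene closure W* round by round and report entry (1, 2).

D(0):
  [∞, 29, 6, -∞, -∞]
  [12, ∞, -∞, -∞, -∞]
  [-∞, -∞, ∞, 9, -∞]
  [-∞, -∞, -∞, ∞, -∞]
  [73, 53, -∞, 78, ∞]
D(1):
  [∞, 29, 6, -∞, -∞]
  [12, ∞, 6, -∞, -∞]
  [-∞, -∞, ∞, 9, -∞]
  [-∞, -∞, -∞, ∞, -∞]
  [73, 53, 6, 78, ∞]
D(2):
  [∞, 29, 6, -∞, -∞]
  [12, ∞, 6, -∞, -∞]
  [-∞, -∞, ∞, 9, -∞]
  [-∞, -∞, -∞, ∞, -∞]
  [73, 53, 6, 78, ∞]
D(3):
  [∞, 29, 6, 6, -∞]
  [12, ∞, 6, 6, -∞]
  [-∞, -∞, ∞, 9, -∞]
  [-∞, -∞, -∞, ∞, -∞]
  [73, 53, 6, 78, ∞]
D(4):
  [∞, 29, 6, 6, -∞]
  [12, ∞, 6, 6, -∞]
  [-∞, -∞, ∞, 9, -∞]
  [-∞, -∞, -∞, ∞, -∞]
  [73, 53, 6, 78, ∞]
D(5):
  [∞, 29, 6, 6, -∞]
  [12, ∞, 6, 6, -∞]
  [-∞, -∞, ∞, 9, -∞]
  [-∞, -∞, -∞, ∞, -∞]
  [73, 53, 6, 78, ∞]
Answer: W*[1][2] = 6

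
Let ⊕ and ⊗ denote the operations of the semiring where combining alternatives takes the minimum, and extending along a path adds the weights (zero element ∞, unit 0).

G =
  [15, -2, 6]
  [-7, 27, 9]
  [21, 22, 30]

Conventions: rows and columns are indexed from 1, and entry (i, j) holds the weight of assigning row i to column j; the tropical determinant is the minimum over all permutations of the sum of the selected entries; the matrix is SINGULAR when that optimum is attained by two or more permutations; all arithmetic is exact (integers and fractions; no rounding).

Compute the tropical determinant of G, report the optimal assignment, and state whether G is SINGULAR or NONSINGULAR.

σ = (1, 2, 3): 15 + 27 + 30 = 72
σ = (1, 3, 2): 15 + 9 + 22 = 46
σ = (2, 1, 3): (-2) + (-7) + 30 = 21
σ = (2, 3, 1): (-2) + 9 + 21 = 28
σ = (3, 1, 2): 6 + (-7) + 22 = 21
σ = (3, 2, 1): 6 + 27 + 21 = 54
Optimal value attained by: σ = (2, 1, 3).
Answer: det⊕(G) = 21; verdict: SINGULAR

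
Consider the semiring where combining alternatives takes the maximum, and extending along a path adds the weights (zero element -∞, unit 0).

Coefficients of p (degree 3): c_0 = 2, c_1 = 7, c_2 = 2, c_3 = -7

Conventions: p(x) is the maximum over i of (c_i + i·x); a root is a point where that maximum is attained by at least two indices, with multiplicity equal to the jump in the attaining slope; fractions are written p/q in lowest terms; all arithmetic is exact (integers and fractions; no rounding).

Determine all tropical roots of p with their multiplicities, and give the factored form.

hull edge (i=0, c=2) to (i=1, c=7): slope 5, span 1
hull edge (i=1, c=7) to (i=2, c=2): slope -5, span 1
hull edge (i=2, c=2) to (i=3, c=-7): slope -9, span 1
Factored form: p(x) = -7 ⊗ (x ⊕ (-5)) ⊗ (x ⊕ 5) ⊗ (x ⊕ 9)
Answer: roots = -5 (mult 1), 5 (mult 1), 9 (mult 1)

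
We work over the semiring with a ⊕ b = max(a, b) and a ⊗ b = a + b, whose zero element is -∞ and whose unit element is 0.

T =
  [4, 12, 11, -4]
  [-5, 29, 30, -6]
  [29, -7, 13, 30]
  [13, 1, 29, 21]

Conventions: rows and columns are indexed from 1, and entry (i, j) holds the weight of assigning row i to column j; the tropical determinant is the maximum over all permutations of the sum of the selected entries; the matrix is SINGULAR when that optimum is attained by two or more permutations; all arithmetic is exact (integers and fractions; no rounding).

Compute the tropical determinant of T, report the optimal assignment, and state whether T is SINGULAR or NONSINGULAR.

σ = (1, 2, 3, 4): 4 + 29 + 13 + 21 = 67
σ = (1, 2, 4, 3): 4 + 29 + 30 + 29 = 92
σ = (1, 3, 2, 4): 4 + 30 + (-7) + 21 = 48
σ = (1, 3, 4, 2): 4 + 30 + 30 + 1 = 65
σ = (1, 4, 2, 3): 4 + (-6) + (-7) + 29 = 20
σ = (1, 4, 3, 2): 4 + (-6) + 13 + 1 = 12
σ = (2, 1, 3, 4): 12 + (-5) + 13 + 21 = 41
σ = (2, 1, 4, 3): 12 + (-5) + 30 + 29 = 66
σ = (2, 3, 1, 4): 12 + 30 + 29 + 21 = 92
σ = (2, 3, 4, 1): 12 + 30 + 30 + 13 = 85
σ = (2, 4, 1, 3): 12 + (-6) + 29 + 29 = 64
σ = (2, 4, 3, 1): 12 + (-6) + 13 + 13 = 32
σ = (3, 1, 2, 4): 11 + (-5) + (-7) + 21 = 20
σ = (3, 1, 4, 2): 11 + (-5) + 30 + 1 = 37
σ = (3, 2, 1, 4): 11 + 29 + 29 + 21 = 90
σ = (3, 2, 4, 1): 11 + 29 + 30 + 13 = 83
σ = (3, 4, 1, 2): 11 + (-6) + 29 + 1 = 35
σ = (3, 4, 2, 1): 11 + (-6) + (-7) + 13 = 11
σ = (4, 1, 2, 3): (-4) + (-5) + (-7) + 29 = 13
σ = (4, 1, 3, 2): (-4) + (-5) + 13 + 1 = 5
σ = (4, 2, 1, 3): (-4) + 29 + 29 + 29 = 83
σ = (4, 2, 3, 1): (-4) + 29 + 13 + 13 = 51
σ = (4, 3, 1, 2): (-4) + 30 + 29 + 1 = 56
σ = (4, 3, 2, 1): (-4) + 30 + (-7) + 13 = 32
Optimal value attained by: σ = (1, 2, 4, 3).
Answer: det⊕(T) = 92; verdict: SINGULAR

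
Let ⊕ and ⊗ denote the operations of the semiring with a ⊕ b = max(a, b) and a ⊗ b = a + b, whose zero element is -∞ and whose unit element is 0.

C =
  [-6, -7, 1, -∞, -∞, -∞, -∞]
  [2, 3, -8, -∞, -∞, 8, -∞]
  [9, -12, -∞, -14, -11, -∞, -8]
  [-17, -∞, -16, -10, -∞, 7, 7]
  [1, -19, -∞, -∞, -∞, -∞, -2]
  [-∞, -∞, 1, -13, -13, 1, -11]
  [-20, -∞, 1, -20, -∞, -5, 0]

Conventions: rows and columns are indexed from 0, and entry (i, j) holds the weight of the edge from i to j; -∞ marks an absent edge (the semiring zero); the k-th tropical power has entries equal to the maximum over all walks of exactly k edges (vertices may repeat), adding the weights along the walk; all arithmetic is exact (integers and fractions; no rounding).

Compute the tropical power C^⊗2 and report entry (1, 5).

C^⊗2:
  [10, -4, -5, -13, -10, 1, -7]
  [5, 6, 9, -5, -5, 11, -3]
  [3, 2, 10, -24, -∞, -4, -7]
  [-7, -24, 8, -6, -6, 8, 7]
  [-5, -6, 2, -22, -∞, -7, -2]
  [10, -11, 2, -12, -10, 2, -6]
  [10, -11, 1, -13, -10, -4, 0]
Key observation: the optimum is the walk 1->1->5, with weight 3 + 8 = 11.
Optimal value attained by: walk 1->1->5.
Answer: (C^⊗2)[1][5] = 11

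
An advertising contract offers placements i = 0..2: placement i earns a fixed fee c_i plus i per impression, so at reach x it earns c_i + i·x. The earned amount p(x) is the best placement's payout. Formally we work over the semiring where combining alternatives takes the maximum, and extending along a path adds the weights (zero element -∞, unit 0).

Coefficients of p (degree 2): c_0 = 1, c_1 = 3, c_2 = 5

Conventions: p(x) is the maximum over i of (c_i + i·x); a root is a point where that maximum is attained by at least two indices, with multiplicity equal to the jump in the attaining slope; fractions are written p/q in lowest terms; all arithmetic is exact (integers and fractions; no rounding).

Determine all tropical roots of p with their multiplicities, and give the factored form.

hull edge (i=0, c=1) to (i=2, c=5): slope 2, span 2
Factored form: p(x) = 5 ⊗ (x ⊕ (-2)) ⊗ (x ⊕ (-2))
Answer: roots = -2 (mult 2)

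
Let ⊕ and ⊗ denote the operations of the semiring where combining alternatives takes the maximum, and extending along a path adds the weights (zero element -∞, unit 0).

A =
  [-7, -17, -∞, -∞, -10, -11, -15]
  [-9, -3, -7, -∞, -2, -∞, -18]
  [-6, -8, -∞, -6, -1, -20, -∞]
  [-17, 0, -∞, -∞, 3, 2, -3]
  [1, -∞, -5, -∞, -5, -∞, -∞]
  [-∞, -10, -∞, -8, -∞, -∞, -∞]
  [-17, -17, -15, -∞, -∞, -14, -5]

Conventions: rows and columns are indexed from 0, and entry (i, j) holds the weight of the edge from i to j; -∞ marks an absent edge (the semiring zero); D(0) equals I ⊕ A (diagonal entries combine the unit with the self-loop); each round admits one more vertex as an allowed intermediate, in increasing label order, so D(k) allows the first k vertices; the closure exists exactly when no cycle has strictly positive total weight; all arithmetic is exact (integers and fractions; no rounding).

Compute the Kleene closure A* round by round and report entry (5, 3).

D(0):
  [0, -17, -∞, -∞, -10, -11, -15]
  [-9, 0, -7, -∞, -2, -∞, -18]
  [-6, -8, 0, -6, -1, -20, -∞]
  [-17, 0, -∞, 0, 3, 2, -3]
  [1, -∞, -5, -∞, 0, -∞, -∞]
  [-∞, -10, -∞, -8, -∞, 0, -∞]
  [-17, -17, -15, -∞, -∞, -14, 0]
D(1):
  [0, -17, -∞, -∞, -10, -11, -15]
  [-9, 0, -7, -∞, -2, -20, -18]
  [-6, -8, 0, -6, -1, -17, -21]
  [-17, 0, -∞, 0, 3, 2, -3]
  [1, -16, -5, -∞, 0, -10, -14]
  [-∞, -10, -∞, -8, -∞, 0, -∞]
  [-17, -17, -15, -∞, -27, -14, 0]
D(2):
  [0, -17, -24, -∞, -10, -11, -15]
  [-9, 0, -7, -∞, -2, -20, -18]
  [-6, -8, 0, -6, -1, -17, -21]
  [-9, 0, -7, 0, 3, 2, -3]
  [1, -16, -5, -∞, 0, -10, -14]
  [-19, -10, -17, -8, -12, 0, -28]
  [-17, -17, -15, -∞, -19, -14, 0]
D(3):
  [0, -17, -24, -30, -10, -11, -15]
  [-9, 0, -7, -13, -2, -20, -18]
  [-6, -8, 0, -6, -1, -17, -21]
  [-9, 0, -7, 0, 3, 2, -3]
  [1, -13, -5, -11, 0, -10, -14]
  [-19, -10, -17, -8, -12, 0, -28]
  [-17, -17, -15, -21, -16, -14, 0]
D(4):
  [0, -17, -24, -30, -10, -11, -15]
  [-9, 0, -7, -13, -2, -11, -16]
  [-6, -6, 0, -6, -1, -4, -9]
  [-9, 0, -7, 0, 3, 2, -3]
  [1, -11, -5, -11, 0, -9, -14]
  [-17, -8, -15, -8, -5, 0, -11]
  [-17, -17, -15, -21, -16, -14, 0]
D(5):
  [0, -17, -15, -21, -10, -11, -15]
  [-1, 0, -7, -13, -2, -11, -16]
  [0, -6, 0, -6, -1, -4, -9]
  [4, 0, -2, 0, 3, 2, -3]
  [1, -11, -5, -11, 0, -9, -14]
  [-4, -8, -10, -8, -5, 0, -11]
  [-15, -17, -15, -21, -16, -14, 0]
D(6):
  [0, -17, -15, -19, -10, -11, -15]
  [-1, 0, -7, -13, -2, -11, -16]
  [0, -6, 0, -6, -1, -4, -9]
  [4, 0, -2, 0, 3, 2, -3]
  [1, -11, -5, -11, 0, -9, -14]
  [-4, -8, -10, -8, -5, 0, -11]
  [-15, -17, -15, -21, -16, -14, 0]
D(7):
  [0, -17, -15, -19, -10, -11, -15]
  [-1, 0, -7, -13, -2, -11, -16]
  [0, -6, 0, -6, -1, -4, -9]
  [4, 0, -2, 0, 3, 2, -3]
  [1, -11, -5, -11, 0, -9, -14]
  [-4, -8, -10, -8, -5, 0, -11]
  [-15, -17, -15, -21, -16, -14, 0]
Answer: A*[5][3] = -8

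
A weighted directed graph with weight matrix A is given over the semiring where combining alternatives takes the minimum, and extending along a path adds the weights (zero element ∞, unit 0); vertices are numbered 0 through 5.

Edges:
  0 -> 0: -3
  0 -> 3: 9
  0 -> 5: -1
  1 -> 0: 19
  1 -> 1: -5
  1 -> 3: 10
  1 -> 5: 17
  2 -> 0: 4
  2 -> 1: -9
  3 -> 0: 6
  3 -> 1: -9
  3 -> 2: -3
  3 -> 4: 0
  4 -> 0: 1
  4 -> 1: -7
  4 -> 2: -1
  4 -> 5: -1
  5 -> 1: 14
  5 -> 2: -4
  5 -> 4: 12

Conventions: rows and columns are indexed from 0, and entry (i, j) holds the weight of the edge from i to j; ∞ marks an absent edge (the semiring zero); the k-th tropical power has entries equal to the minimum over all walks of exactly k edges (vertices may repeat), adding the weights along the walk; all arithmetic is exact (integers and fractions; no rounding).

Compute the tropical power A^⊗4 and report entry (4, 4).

A^⊗2:
  [-6, 0, -5, 6, 9, -4]
  [14, -10, 7, 5, 10, 12]
  [1, -14, ∞, 1, ∞, 3]
  [1, -14, -1, 1, ∞, -1]
  [-2, -12, -5, 3, 11, 0]
  [0, -13, 11, 24, ∞, 11]
A^⊗3:
  [-9, -14, -8, 3, 6, -7]
  [9, -15, 2, 0, 5, 7]
  [-2, -19, -2, -4, 1, 0]
  [-2, -19, -5, -4, 1, 0]
  [-5, -17, -4, -2, 3, -3]
  [-3, -18, 7, -3, 23, -1]
A^⊗4:
  [-12, -19, -11, -4, 3, -10]
  [4, -20, -3, -5, 0, 2]
  [-5, -24, -7, -9, -4, -3]
  [-5, -24, -7, -9, -4, -3]
  [-8, -22, -7, -7, -2, -6]
  [-6, -23, -6, -8, -3, -4]
Key observation: the optimum is the walk 4->1->1->3->4, with weight (-7) + (-5) + 10 + 0 = -2.
Optimal value attained by: walk 4->1->1->3->4.
Answer: (A^⊗4)[4][4] = -2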